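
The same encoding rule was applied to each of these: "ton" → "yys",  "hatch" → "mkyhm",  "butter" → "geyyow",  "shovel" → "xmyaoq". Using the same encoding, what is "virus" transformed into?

aswex

The shift depends on letter class: consonant t→y is +5, but vowel o→y is +10. Vowels shift forward by 10 and consonants shift forward by 5.
For virus: v(cons)+5=a, i(vowel)+10=s, r(cons)+5=w, u(vowel)+10=e, s(cons)+5=x.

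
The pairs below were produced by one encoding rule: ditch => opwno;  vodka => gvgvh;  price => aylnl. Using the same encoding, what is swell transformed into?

Shifts by position in ditch: pos 0: d→o (+11), pos 1: i→p (+7), pos 2: t→w (+3), pos 3: c→n (+11), pos 4: h→o (+7) — repeating every 3. It's a Vigenère-style cipher with numeric key [11,7,3]: position i shifts by key[i mod 3].
Applying it to swell: s+11=d, w+7=d, e+3=h, l+11=w, l+7=s.

ddhws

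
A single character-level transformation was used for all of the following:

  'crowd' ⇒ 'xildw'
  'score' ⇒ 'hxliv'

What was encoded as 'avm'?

Each pair mirrors across the alphabet (c↔x, r↔i, o↔l): positions sum to 25. Letters are reflected about the middle of the alphabet (position → 25−position): Atbash.
Reversing it on avm: a↔z, v↔e, m↔n.

zen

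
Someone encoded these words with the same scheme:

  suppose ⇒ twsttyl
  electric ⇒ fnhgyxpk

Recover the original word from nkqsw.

In suppose: s→t is +1, u→w is +2, p→s is +3, p→t is +4 — the shift increases by 1 each position. The shift increases by 1 at each position, starting from +1: 1, 2, 3, ….
Decoding nkqsw: n−1=m, k−2=i, q−3=n, s−4=o, w−5=r.

minor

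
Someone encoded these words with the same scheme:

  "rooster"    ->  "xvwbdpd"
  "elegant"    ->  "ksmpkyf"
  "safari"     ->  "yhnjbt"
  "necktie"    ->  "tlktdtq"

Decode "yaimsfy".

stadium

Each letter shifts forward by (position + 6), i.e. 6, 7, 8, … — the shift grows by one for each successive letter.
Decoding yaimsfy: y−6=s, a−7=t, i−8=a, m−9=d, s−10=i, f−11=u, y−12=m.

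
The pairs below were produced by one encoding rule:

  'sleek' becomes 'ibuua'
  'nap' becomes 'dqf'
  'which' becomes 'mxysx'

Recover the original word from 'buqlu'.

leave

Compare letters: s→i is +16, l→b is +16, e→u is +16 — a constant shift. This is a Caesar cipher with shift 16.
Decoding buqlu: b−16=l, u−16=e, q−16=a, l−16=v, u−16=e.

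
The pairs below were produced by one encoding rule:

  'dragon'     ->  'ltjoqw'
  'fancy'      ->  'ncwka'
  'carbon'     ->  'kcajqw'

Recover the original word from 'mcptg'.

A repeating key of period 3 is used — shifts +8, +2, +9 over and over.
Decoding mcptg: m−8=e, c−2=a, p−9=g, t−8=l, g−2=e.

eagle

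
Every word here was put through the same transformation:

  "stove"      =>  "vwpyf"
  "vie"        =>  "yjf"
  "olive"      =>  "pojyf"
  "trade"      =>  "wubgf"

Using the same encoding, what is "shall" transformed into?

vkboo

The shift depends on letter class: consonant s→v is +3, but vowel o→p is +1. Vowels shift forward by 1 and consonants shift forward by 3.
Applying it to shall: s(cons)+3=v, h(cons)+3=k, a(vowel)+1=b, l(cons)+3=o, l(cons)+3=o.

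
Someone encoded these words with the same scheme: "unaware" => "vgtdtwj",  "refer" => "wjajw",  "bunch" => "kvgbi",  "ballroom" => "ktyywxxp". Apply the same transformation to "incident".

zgbzsjge

u(20)→v(21) and n(13)→g(6) fit y≡17x+19 (mod 26); the inverse of 17 mod 26 is 23. Treating letters as 0–25, the rule is x ↦ 17x + 19 (mod 26).
For incident: i(8)→17·8+19≡25=z; n(13)→17·13+19≡6=g; c(2)→17·2+19≡1=b; i(8)→17·8+19≡25=z; d(3)→17·3+19≡18=s; e(4)→17·4+19≡9=j; n(13)→17·13+19≡6=g; t(19)→17·19+19≡4=e (all mod 26).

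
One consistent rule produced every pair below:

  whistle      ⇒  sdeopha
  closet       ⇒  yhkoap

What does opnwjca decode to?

Compare letters: w→s is +22, h→d is +22, i→e is +22 — a constant shift. Each letter is shifted forward by 22 in the alphabet (a Caesar shift of +22).
Decoding opnwjca: o−22=s, p−22=t, n−22=r, w−22=a, j−22=n, c−22=g, a−22=e.

strange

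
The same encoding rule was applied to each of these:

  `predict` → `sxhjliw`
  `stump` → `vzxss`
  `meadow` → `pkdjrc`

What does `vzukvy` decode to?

stress

Shifts by position in predict: pos 0: p→s (+3), pos 1: r→x (+6), pos 2: e→h (+3), pos 3: d→j (+6) — repeating every 2. The shifts repeat in a cycle of length 2: positions 0,1,… shift by +3, +6, then the pattern repeats.
Undoing it on vzukvy: v−3=s, z−6=t, u−3=r, k−6=e, v−3=s, y−6=s.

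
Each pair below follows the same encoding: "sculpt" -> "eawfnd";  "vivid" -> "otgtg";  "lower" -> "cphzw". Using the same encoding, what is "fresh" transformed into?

sdpcq

The output letters match the input read backwards, each shifted +11: sculpt reversed is tplucs. The word is reversed, then every letter is shifted forward by 11.
Applying it to fresh: reverse → hserf; then shift: h+11=s, s+11=d, e+11=p, r+11=c, f+11=q.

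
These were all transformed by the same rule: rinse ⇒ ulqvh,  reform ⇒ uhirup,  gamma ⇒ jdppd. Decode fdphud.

camera

Every letter moves 3 places later in the alphabet, wrapping around z→a.
Undoing it on fdphud: f−3=c, d−3=a, p−3=m, h−3=e, u−3=r, d−3=a.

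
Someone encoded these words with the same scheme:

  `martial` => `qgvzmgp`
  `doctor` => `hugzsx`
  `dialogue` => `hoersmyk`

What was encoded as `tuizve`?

It's a Vigenère-style cipher with numeric key [4,6]: position i shifts by key[i mod 2].
Decoding tuizve: t−4=p, u−6=o, i−4=e, z−6=t, v−4=r, e−6=y.

poetry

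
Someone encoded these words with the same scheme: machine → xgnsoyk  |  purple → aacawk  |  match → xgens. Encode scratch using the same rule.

dncgens

Two shifts are in play — +6 for a/e/i/o/u, +11 for every other letter.
On scratch: s(cons)+11=d, c(cons)+11=n, r(cons)+11=c, a(vowel)+6=g, t(cons)+11=e, c(cons)+11=n, h(cons)+11=s.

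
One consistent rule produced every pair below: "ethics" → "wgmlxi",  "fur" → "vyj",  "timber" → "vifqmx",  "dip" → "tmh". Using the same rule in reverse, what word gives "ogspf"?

The output letters match the input read backwards, each shifted +4: ethics reversed is scihte. The word is reversed, then every letter is shifted forward by 4.
Reversing it on ogspf: shift back: o−4=k, g−4=c, s−4=o, p−4=l, f−4=b → kcolb; then reverse → block.

block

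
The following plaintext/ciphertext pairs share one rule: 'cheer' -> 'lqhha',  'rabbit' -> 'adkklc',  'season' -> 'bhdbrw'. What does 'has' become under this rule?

qdb

Vowels shift forward by 3 and consonants shift forward by 9.
Applying it to has: h(cons)+9=q, a(vowel)+3=d, s(cons)+9=b.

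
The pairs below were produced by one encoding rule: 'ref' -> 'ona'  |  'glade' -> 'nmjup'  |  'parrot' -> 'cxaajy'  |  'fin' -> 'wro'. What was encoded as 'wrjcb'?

stain

The output letters match the input read backwards, each shifted +9: ref reversed is fer. Two steps: reverse the string, then apply a Caesar shift of +9.
Reversing it on wrjcb: shift back: w−9=n, r−9=i, j−9=a, c−9=t, b−9=s → niats; then reverse → stain.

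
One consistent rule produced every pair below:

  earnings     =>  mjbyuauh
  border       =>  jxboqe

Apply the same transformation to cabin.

kjltz

In earnings: e→m is +8, a→j is +9, r→b is +10, n→y is +11 — the shift increases by 1 each position. Each letter shifts forward by (position + 8), i.e. 8, 9, 10, … — the shift grows by one for each successive letter.
On cabin: c+8=k, a+9=j, b+10=l, i+11=t, n+12=z.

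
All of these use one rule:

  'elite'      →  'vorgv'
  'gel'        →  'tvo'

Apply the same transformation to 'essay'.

vhhzb

Each pair mirrors across the alphabet (e↔v, l↔o, i↔r): positions sum to 25. Letters are reflected about the middle of the alphabet (position → 25−position): Atbash.
For essay: e↔v, s↔h, s↔h, a↔z, y↔b.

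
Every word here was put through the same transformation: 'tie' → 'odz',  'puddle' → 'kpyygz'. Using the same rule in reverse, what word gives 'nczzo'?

Compare letters: t→o is +21, i→d is +21, e→z is +21 — a constant shift. Each letter is shifted forward by 21 in the alphabet (a Caesar shift of +21).
Undoing it on nczzo: n−21=s, c−21=h, z−21=e, z−21=e, o−21=t.

sheet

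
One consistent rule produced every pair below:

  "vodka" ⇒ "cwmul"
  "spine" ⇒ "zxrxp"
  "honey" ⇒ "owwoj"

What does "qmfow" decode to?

jewel

In vodka: v→c is +7, o→w is +8, d→m is +9, k→u is +10 — the shift increases by 1 each position. Each letter shifts forward by (position + 7), i.e. 7, 8, 9, … — the shift grows by one for each successive letter.
Undoing it on qmfow: q−7=j, m−8=e, f−9=w, o−10=e, w−11=l.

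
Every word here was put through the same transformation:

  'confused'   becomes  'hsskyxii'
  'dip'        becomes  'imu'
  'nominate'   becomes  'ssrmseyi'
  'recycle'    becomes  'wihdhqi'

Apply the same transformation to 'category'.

heyilswd

The shift depends on letter class: consonant c→h is +5, but vowel o→s is +4. The rule splits by letter class: vowels +4, consonants +5.
For category: c(cons)+5=h, a(vowel)+4=e, t(cons)+5=y, e(vowel)+4=i, g(cons)+5=l, o(vowel)+4=s, r(cons)+5=w, y(cons)+5=d.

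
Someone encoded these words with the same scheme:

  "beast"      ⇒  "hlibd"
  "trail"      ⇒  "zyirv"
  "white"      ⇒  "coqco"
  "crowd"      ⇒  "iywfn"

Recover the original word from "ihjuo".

In beast: b→h is +6, e→l is +7, a→i is +8, s→b is +9 — the shift increases by 1 each position. Letter i (0-indexed) is shifted by i+6, so successive shifts are 6, 7, 8, ….
Undoing it on ihjuo: i−6=c, h−7=a, j−8=b, u−9=l, o−10=e.

cable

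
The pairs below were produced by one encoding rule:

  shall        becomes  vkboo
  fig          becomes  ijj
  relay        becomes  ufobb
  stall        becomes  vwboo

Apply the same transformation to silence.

vjofqff

The shift depends on letter class: consonant s→v is +3, but vowel a→b is +1. Two shifts are in play — +1 for a/e/i/o/u, +3 for every other letter.
For silence: s(cons)+3=v, i(vowel)+1=j, l(cons)+3=o, e(vowel)+1=f, n(cons)+3=q, c(cons)+3=f, e(vowel)+1=f.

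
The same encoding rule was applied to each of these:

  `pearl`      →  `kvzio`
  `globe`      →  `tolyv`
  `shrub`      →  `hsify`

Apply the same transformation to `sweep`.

hdvvk

This is the alphabet-reversal cipher (Atbash): a becomes z, b becomes y, etc.
Applying it to sweep: s↔h, w↔d, e↔v, e↔v, p↔k.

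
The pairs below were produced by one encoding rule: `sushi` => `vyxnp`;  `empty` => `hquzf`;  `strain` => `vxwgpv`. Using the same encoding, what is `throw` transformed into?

In sushi: s→v is +3, u→y is +4, s→x is +5, h→n is +6 — the shift increases by 1 each position. The shift increases by 1 at each position, starting from +3: 3, 4, 5, ….
For throw: t+3=w, h+4=l, r+5=w, o+6=u, w+7=d.

wlwud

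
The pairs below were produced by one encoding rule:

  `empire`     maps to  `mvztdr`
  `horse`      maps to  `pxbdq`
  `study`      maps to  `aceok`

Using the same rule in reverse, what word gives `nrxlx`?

The shift increases by 1 at each position, starting from +8: 8, 9, 10, ….
Reversing it on nrxlx: n−8=f, r−9=i, x−10=n, l−11=a, x−12=l.

final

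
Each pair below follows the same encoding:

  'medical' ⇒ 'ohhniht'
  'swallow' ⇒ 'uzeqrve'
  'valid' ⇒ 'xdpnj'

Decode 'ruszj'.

proud

In medical: m→o is +2, e→h is +3, d→h is +4, i→n is +5 — the shift increases by 1 each position. The shift increases by 1 at each position, starting from +2: 2, 3, 4, ….
Undoing it on ruszj: r−2=p, u−3=r, s−4=o, z−5=u, j−6=d.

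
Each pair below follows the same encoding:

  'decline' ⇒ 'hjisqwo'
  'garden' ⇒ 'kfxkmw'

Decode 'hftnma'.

danger

In decline: d→h is +4, e→j is +5, c→i is +6, l→s is +7 — the shift increases by 1 each position. The shift increases by 1 at each position, starting from +4: 4, 5, 6, ….
Decoding hftnma: h−4=d, f−5=a, t−6=n, n−7=g, m−8=e, a−9=r.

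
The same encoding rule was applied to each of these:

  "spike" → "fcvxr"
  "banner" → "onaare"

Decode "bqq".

It's a constant shift of +13 (ROT13).
Undoing it on bqq: b−13=o, q−13=d, q−13=d.

odd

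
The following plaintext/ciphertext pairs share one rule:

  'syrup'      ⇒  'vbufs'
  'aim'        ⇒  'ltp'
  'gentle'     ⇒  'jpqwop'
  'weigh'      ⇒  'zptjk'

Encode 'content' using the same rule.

The shift depends on letter class: consonant s→v is +3, but vowel u→f is +11. The rule splits by letter class: vowels +11, consonants +3.
Applying it to content: c(cons)+3=f, o(vowel)+11=z, n(cons)+3=q, t(cons)+3=w, e(vowel)+11=p, n(cons)+3=q, t(cons)+3=w.

fzqwpqw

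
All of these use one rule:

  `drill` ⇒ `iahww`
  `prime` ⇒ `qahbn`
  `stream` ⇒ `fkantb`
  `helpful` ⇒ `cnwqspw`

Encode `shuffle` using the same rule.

fcpsswn

d(3)→i(8) and r(17)→a(0) fit y≡5x+19 (mod 26); the inverse of 5 mod 26 is 21. This is an affine cipher: with a=0,…,z=25, each position x becomes (5x+19) mod 26.
For shuffle: s(18)→5·18+19≡5=f; h(7)→5·7+19≡2=c; u(20)→5·20+19≡15=p; f(5)→5·5+19≡18=s; f(5)→5·5+19≡18=s; l(11)→5·11+19≡22=w; e(4)→5·4+19≡13=n (all mod 26).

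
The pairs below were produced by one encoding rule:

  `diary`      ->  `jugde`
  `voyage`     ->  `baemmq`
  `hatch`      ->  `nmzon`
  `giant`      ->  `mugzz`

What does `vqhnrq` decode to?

Shifts by position in diary: pos 0: d→j (+6), pos 1: i→u (+12), pos 2: a→g (+6), pos 3: r→d (+12) — repeating every 2. The shifts repeat in a cycle of length 2: positions 0,1,… shift by +6, +12, then the pattern repeats.
Reversing it on vqhnrq: v−6=p, q−12=e, h−6=b, n−12=b, r−6=l, q−12=e.

pebble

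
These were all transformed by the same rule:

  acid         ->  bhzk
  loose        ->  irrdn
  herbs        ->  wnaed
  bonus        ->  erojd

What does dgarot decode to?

strong

a(0)→b(1) and c(2)→h(7) fit y≡3x+1 (mod 26); the inverse of 3 mod 26 is 9. Treating letters as 0–25, the rule is x ↦ 3x + 1 (mod 26).
Undoing it on dgarot: d(3)→9·(3−1)≡18=s; g(6)→9·(6−1)≡19=t; a(0)→9·(0−1)≡17=r; r(17)→9·(17−1)≡14=o; o(14)→9·(14−1)≡13=n; t(19)→9·(19−1)≡6=g (all mod 26).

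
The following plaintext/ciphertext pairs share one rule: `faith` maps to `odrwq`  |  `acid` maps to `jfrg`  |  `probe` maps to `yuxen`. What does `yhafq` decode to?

perch

It's a Vigenère-style cipher with numeric key [9,3]: position i shifts by key[i mod 2].
Undoing it on yhafq: y−9=p, h−3=e, a−9=r, f−3=c, q−9=h.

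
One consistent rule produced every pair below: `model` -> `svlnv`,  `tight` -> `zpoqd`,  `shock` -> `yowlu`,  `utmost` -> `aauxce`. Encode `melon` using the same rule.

The shift increases by 1 at each position, starting from +6: 6, 7, 8, ….
For melon: m+6=s, e+7=l, l+8=t, o+9=x, n+10=x.

sltxx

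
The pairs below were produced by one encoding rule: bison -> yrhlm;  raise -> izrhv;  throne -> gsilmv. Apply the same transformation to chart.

xszig

Each pair mirrors across the alphabet (b↔y, i↔r, s↔h): positions sum to 25. Each letter is replaced by its mirror in the alphabet: a↔z, b↔y, c↔x, and so on (the Atbash cipher).
On chart: c↔x, h↔s, a↔z, r↔i, t↔g.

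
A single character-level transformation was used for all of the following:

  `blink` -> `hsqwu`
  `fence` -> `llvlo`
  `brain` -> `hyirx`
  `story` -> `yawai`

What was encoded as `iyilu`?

The shift increases by 1 at each position, starting from +6: 6, 7, 8, ….
Reversing it on iyilu: i−6=c, y−7=r, i−8=a, l−9=c, u−10=k.

crack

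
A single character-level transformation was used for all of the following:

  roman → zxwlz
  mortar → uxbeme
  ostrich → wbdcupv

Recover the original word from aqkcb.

In roman: r→z is +8, o→x is +9, m→w is +10, a→l is +11 — the shift increases by 1 each position. Each letter shifts forward by (position + 8), i.e. 8, 9, 10, … — the shift grows by one for each successive letter.
Undoing it on aqkcb: a−8=s, q−9=h, k−10=a, c−11=r, b−12=p.

sharp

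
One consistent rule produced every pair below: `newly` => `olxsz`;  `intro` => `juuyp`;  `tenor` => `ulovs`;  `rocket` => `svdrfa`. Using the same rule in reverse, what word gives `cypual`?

bronze

Shifts by position in newly: pos 0: n→o (+1), pos 1: e→l (+7), pos 2: w→x (+1), pos 3: l→s (+7) — repeating every 2. It's a Vigenère-style cipher with numeric key [1,7]: position i shifts by key[i mod 2].
Undoing it on cypual: c−1=b, y−7=r, p−1=o, u−7=n, a−1=z, l−7=e.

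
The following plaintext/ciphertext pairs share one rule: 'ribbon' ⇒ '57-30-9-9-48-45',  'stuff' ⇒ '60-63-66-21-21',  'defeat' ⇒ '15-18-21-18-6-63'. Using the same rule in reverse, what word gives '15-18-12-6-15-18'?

decade

r(#18)→57 and i(#9)→30: differences scale by 3, so n = 3·pos + 3. With a=1..z=26, the number is 3·pos + 3.
Undoing it on 15-18-12-6-15-18: 15→(15−3)÷3=4=d, 18→(18−3)÷3=5=e, 12→(12−3)÷3=3=c, 6→(6−3)÷3=1=a, 15→(15−3)÷3=4=d, 18→(18−3)÷3=5=e.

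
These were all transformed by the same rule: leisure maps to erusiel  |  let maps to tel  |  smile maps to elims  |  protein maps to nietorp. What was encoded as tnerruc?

current

The output letters match the input read backwards: leisure reversed is erusiel. It's just the letters in reverse order.
Decoding tnerruc: then reverse → current.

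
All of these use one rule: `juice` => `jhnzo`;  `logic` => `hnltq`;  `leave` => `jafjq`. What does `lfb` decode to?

wag

The output letters match the input read backwards, each shifted +5: juice reversed is eciuj. Read the word backwards and shift each letter +5.
Reversing it on lfb: shift back: l−5=g, f−5=a, b−5=w → gaw; then reverse → wag.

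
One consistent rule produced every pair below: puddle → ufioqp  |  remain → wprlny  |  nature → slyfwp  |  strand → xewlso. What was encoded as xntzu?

Shifts by position in puddle: pos 0: p→u (+5), pos 1: u→f (+11), pos 2: d→i (+5), pos 3: d→o (+11) — repeating every 2. A repeating key of period 2 is used — shifts +5, +11 over and over.
Undoing it on xntzu: x−5=s, n−11=c, t−5=o, z−11=o, u−5=p.

scoop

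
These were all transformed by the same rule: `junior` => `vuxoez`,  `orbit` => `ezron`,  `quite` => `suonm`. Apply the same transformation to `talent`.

j(9)→v(21) and u(20)→u(20) fit y≡7x+10 (mod 26); the inverse of 7 mod 26 is 15. Each letter's alphabet position (a=0..z=25) is mapped through 7·x+10 mod 26 — an affine cipher.
On talent: t(19)→7·19+10≡13=n; a(0)→7·0+10≡10=k; l(11)→7·11+10≡9=j; e(4)→7·4+10≡12=m; n(13)→7·13+10≡23=x; t(19)→7·19+10≡13=n (all mod 26).

nkjmxn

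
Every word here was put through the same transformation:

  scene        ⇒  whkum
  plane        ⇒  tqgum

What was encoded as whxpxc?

script

Letter i (0-indexed) is shifted by i+4, so successive shifts are 4, 5, 6, ….
Decoding whxpxc: w−4=s, h−5=c, x−6=r, p−7=i, x−8=p, c−9=t.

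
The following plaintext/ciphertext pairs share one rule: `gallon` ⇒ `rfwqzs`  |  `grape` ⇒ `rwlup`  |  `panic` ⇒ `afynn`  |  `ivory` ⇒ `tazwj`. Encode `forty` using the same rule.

Shifts by position in gallon: pos 0: g→r (+11), pos 1: a→f (+5), pos 2: l→w (+11), pos 3: l→q (+5) — repeating every 2. A repeating key of period 2 is used — shifts +11, +5 over and over.
On forty: f+11=q, o+5=t, r+11=c, t+5=y, y+11=j.

qtcyj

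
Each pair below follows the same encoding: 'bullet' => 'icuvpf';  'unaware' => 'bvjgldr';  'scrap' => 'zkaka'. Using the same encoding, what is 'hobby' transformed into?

In bullet: b→i is +7, u→c is +8, l→u is +9, l→v is +10 — the shift increases by 1 each position. Letter i (0-indexed) is shifted by i+7, so successive shifts are 7, 8, 9, ….
On hobby: h+7=o, o+8=w, b+9=k, b+10=l, y+11=j.

owklj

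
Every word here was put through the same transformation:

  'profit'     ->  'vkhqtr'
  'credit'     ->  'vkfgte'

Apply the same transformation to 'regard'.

The output letters match the input read backwards, each shifted +2: profit reversed is tiforp. Read the word backwards and shift each letter +2.
On regard: reverse → drager; then shift: d+2=f, r+2=t, a+2=c, g+2=i, e+2=g, r+2=t.

ftcigt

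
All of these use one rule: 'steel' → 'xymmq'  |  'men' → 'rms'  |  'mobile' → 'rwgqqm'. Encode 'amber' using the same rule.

irgmw

The shift depends on letter class: consonant s→x is +5, but vowel e→m is +8. Two shifts are in play — +8 for a/e/i/o/u, +5 for every other letter.
Applying it to amber: a(vowel)+8=i, m(cons)+5=r, b(cons)+5=g, e(vowel)+8=m, r(cons)+5=w.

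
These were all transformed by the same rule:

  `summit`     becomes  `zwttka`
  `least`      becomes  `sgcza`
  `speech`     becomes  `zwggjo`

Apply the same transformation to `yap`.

Two shifts are in play — +2 for a/e/i/o/u, +7 for every other letter.
Applying it to yap: y(cons)+7=f, a(vowel)+2=c, p(cons)+7=w.

fcw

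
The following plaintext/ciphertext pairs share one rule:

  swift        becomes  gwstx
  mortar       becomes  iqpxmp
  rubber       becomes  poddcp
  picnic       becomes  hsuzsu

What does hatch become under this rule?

s(18)→g(6) and w(22)→w(22) fit y≡17x+12 (mod 26); the inverse of 17 mod 26 is 23. Each letter's alphabet position (a=0..z=25) is mapped through 17·x+12 mod 26 — an affine cipher.
On hatch: h(7)→17·7+12≡1=b; a(0)→17·0+12≡12=m; t(19)→17·19+12≡23=x; c(2)→17·2+12≡20=u; h(7)→17·7+12≡1=b (all mod 26).

bmxub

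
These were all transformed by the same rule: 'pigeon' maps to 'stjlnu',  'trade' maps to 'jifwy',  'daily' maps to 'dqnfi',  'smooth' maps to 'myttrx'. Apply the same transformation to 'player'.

The output letters match the input read backwards, each shifted +5: pigeon reversed is noegip. Read the word backwards and shift each letter +5.
Applying it to player: reverse → reyalp; then shift: r+5=w, e+5=j, y+5=d, a+5=f, l+5=q, p+5=u.

wjdfqu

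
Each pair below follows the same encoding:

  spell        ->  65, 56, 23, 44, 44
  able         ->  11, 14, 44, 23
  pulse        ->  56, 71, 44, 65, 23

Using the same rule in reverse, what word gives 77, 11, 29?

wag

With a=1..z=26, the number is 3·pos + 8.
Decoding 77, 11, 29: 77→(77−8)÷3=23=w, 11→(11−8)÷3=1=a, 29→(29−8)÷3=7=g.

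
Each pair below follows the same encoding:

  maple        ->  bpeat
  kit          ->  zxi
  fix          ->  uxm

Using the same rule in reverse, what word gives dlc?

own

Compare letters: m→b is +15, a→p is +15, p→e is +15 — a constant shift. This is a Caesar cipher with shift 15.
Undoing it on dlc: d−15=o, l−15=w, c−15=n.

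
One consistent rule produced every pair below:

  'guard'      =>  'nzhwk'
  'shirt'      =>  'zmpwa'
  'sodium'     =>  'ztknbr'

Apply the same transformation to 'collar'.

jtsqhw

The shifts repeat in a cycle of length 2: positions 0,1,… shift by +7, +5, then the pattern repeats.
Applying it to collar: c+7=j, o+5=t, l+7=s, l+5=q, a+7=h, r+5=w.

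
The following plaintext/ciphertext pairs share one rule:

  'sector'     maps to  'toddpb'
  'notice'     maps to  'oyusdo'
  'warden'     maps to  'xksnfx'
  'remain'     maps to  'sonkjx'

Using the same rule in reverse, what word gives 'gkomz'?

fancy

A repeating key of period 2 is used — shifts +1, +10 over and over.
Undoing it on gkomz: g−1=f, k−10=a, o−1=n, m−10=c, z−1=y.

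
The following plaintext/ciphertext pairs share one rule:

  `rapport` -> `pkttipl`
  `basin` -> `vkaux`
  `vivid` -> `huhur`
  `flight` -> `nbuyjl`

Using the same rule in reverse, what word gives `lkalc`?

taste

r(17)→p(15) and a(0)→k(10) fit y≡11x+10 (mod 26); the inverse of 11 mod 26 is 19. Each letter's alphabet position (a=0..z=25) is mapped through 11·x+10 mod 26 — an affine cipher.
Undoing it on lkalc: l(11)→19·(11−10)≡19=t; k(10)→19·(10−10)≡0=a; a(0)→19·(0−10)≡18=s; l(11)→19·(11−10)≡19=t; c(2)→19·(2−10)≡4=e (all mod 26).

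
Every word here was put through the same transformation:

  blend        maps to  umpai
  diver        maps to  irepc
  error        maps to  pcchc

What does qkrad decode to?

Treating letters as 0–25, the rule is x ↦ 7x + 13 (mod 26).
Reversing it on qkrad: q(16)→15·(16−13)≡19=t; k(10)→15·(10−13)≡7=h; r(17)→15·(17−13)≡8=i; a(0)→15·(0−13)≡13=n; d(3)→15·(3−13)≡6=g (all mod 26).

thing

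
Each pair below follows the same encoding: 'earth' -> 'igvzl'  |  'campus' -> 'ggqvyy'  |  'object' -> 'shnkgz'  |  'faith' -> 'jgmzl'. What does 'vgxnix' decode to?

Shifts by position in earth: pos 0: e→i (+4), pos 1: a→g (+6), pos 2: r→v (+4), pos 3: t→z (+6) — repeating every 2. The shifts repeat in a cycle of length 2: positions 0,1,… shift by +4, +6, then the pattern repeats.
Decoding vgxnix: v−4=r, g−6=a, x−4=t, n−6=h, i−4=e, x−6=r.

rather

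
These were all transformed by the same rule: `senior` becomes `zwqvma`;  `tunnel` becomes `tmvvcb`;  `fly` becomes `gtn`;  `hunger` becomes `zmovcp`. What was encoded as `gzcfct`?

luxury

The output letters match the input read backwards, each shifted +8: senior reversed is roines. The word is reversed, then every letter is shifted forward by 8.
Reversing it on gzcfct: shift back: g−8=y, z−8=r, c−8=u, f−8=x, c−8=u, t−8=l → yruxul; then reverse → luxury.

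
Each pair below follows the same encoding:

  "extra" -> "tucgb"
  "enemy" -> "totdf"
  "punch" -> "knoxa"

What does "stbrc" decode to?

least

e(4)→t(19) and x(23)→u(20) fit y≡11x+1 (mod 26); the inverse of 11 mod 26 is 19. Each letter's alphabet position (a=0..z=25) is mapped through 11·x+1 mod 26 — an affine cipher.
Decoding stbrc: s(18)→19·(18−1)≡11=l; t(19)→19·(19−1)≡4=e; b(1)→19·(1−1)≡0=a; r(17)→19·(17−1)≡18=s; c(2)→19·(2−1)≡19=t (all mod 26).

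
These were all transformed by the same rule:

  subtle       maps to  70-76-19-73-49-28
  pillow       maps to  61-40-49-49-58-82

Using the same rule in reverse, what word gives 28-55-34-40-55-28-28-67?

Each letter becomes 3×(its alphabet position, a=1..z=26) + 13.
Decoding 28-55-34-40-55-28-28-67: 28→(28−13)÷3=5=e, 55→(55−13)÷3=14=n, 34→(34−13)÷3=7=g, 40→(40−13)÷3=9=i, 55→(55−13)÷3=14=n, 28→(28−13)÷3=5=e, 28→(28−13)÷3=5=e, 67→(67−13)÷3=18=r.

engineer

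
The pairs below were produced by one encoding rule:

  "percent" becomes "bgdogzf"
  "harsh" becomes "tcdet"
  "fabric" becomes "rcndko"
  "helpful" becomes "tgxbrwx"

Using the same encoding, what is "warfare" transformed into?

icdrcdg

The shift depends on letter class: consonant p→b is +12, but vowel e→g is +2. Two shifts are in play — +2 for a/e/i/o/u, +12 for every other letter.
For warfare: w(cons)+12=i, a(vowel)+2=c, r(cons)+12=d, f(cons)+12=r, a(vowel)+2=c, r(cons)+12=d, e(vowel)+2=g.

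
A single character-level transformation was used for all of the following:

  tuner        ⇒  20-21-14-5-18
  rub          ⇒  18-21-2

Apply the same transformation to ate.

t is letter #20 and maps to 20: an offset of 0. Letters become their 1-indexed alphabet positions: a=1 … z=26.
On ate: a=1→1, t=20→20, e=5→5.

1-20-5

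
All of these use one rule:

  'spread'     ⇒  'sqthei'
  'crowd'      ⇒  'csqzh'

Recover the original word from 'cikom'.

In spread: s→s is +0, p→q is +1, r→t is +2, e→h is +3 — the shift increases by 1 each position. Each letter shifts forward by its position index (0, 1, 2, …) — the shift grows by one for each successive letter.
Reversing it on cikom: c−0=c, i−1=h, k−2=i, o−3=l, m−4=i.

chili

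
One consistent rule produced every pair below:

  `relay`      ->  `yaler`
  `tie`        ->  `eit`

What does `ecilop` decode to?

police

It's just the letters in reverse order.
Reversing it on ecilop: then reverse → police.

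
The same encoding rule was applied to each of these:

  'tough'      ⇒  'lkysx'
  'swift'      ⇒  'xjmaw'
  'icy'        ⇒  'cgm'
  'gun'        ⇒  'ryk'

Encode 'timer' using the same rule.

viqmx

The output letters match the input read backwards, each shifted +4: tough reversed is hguot. Two steps: reverse the string, then apply a Caesar shift of +4.
For timer: reverse → remit; then shift: r+4=v, e+4=i, m+4=q, i+4=m, t+4=x.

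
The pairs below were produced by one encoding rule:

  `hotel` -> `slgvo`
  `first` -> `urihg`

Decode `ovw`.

led

Each pair mirrors across the alphabet (h↔s, o↔l, t↔g): positions sum to 25. Letters are reflected about the middle of the alphabet (position → 25−position): Atbash.
Undoing it on ovw: o↔l, v↔e, w↔d.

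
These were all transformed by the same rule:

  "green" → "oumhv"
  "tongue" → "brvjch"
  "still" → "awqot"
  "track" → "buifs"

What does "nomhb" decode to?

fleet

Shifts by position in green: pos 0: g→o (+8), pos 1: r→u (+3), pos 2: e→m (+8), pos 3: e→h (+3) — repeating every 2. The shifts repeat in a cycle of length 2: positions 0,1,… shift by +8, +3, then the pattern repeats.
Reversing it on nomhb: n−8=f, o−3=l, m−8=e, h−3=e, b−8=t.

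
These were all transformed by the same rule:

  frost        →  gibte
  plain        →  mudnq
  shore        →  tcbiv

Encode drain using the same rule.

kidnq

f(5)→g(6) and r(17)→i(8) fit y≡11x+3 (mod 26); the inverse of 11 mod 26 is 19. Treating letters as 0–25, the rule is x ↦ 11x + 3 (mod 26).
For drain: d(3)→11·3+3≡10=k; r(17)→11·17+3≡8=i; a(0)→11·0+3≡3=d; i(8)→11·8+3≡13=n; n(13)→11·13+3≡16=q (all mod 26).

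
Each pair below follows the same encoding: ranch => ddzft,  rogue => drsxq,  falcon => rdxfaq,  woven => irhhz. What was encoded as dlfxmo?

Shifts by position in ranch: pos 0: r→d (+12), pos 1: a→d (+3), pos 2: n→z (+12), pos 3: c→f (+3) — repeating every 2. The shifts repeat in a cycle of length 2: positions 0,1,… shift by +12, +3, then the pattern repeats.
Decoding dlfxmo: d−12=r, l−3=i, f−12=t, x−3=u, m−12=a, o−3=l.

ritual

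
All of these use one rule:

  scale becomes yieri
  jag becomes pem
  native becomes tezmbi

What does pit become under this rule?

vmz

The shift depends on letter class: consonant s→y is +6, but vowel a→e is +4. Two shifts are in play — +4 for a/e/i/o/u, +6 for every other letter.
For pit: p(cons)+6=v, i(vowel)+4=m, t(cons)+6=z.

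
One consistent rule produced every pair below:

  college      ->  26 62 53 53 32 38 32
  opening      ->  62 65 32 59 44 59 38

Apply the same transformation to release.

The formula is n = 3×(alphabet index, a=1) + 17.
On release: r=18→71, e=5→32, l=12→53, e=5→32, a=1→20, s=19→74, e=5→32.

71 32 53 32 20 74 32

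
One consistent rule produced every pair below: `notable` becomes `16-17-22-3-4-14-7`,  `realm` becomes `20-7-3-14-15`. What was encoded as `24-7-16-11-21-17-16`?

Each letter is replaced by its alphabet position (a=1..z=26) + 2.
Undoing it on 24-7-16-11-21-17-16: 24→(24−2)÷1=22=v, 7→(7−2)÷1=5=e, 16→(16−2)÷1=14=n, 11→(11−2)÷1=9=i, 21→(21−2)÷1=19=s, 17→(17−2)÷1=15=o, 16→(16−2)÷1=14=n.

venison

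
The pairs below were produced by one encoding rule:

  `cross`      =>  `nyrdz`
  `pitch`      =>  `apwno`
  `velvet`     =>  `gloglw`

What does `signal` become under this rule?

dpjyho

Shifts by position in cross: pos 0: c→n (+11), pos 1: r→y (+7), pos 2: o→r (+3), pos 3: s→d (+11), pos 4: s→z (+7) — repeating every 3. A repeating key of period 3 is used — shifts +11, +7, +3 over and over.
Applying it to signal: s+11=d, i+7=p, g+3=j, n+11=y, a+7=h, l+3=o.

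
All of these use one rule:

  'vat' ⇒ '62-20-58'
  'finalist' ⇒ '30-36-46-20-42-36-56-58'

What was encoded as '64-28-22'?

Each letter becomes 2×(its alphabet position, a=1..z=26) + 18.
Decoding 64-28-22: 64→(64−18)÷2=23=w, 28→(28−18)÷2=5=e, 22→(22−18)÷2=2=b.

web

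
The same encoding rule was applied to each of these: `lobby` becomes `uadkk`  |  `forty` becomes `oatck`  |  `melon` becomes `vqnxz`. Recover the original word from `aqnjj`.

relax

Shifts by position in lobby: pos 0: l→u (+9), pos 1: o→a (+12), pos 2: b→d (+2), pos 3: b→k (+9), pos 4: y→k (+12) — repeating every 3. The shifts repeat in a cycle of length 3: positions 0,1,… shift by +9, +12, +2, then the pattern repeats.
Decoding aqnjj: a−9=r, q−12=e, n−2=l, j−9=a, j−12=x.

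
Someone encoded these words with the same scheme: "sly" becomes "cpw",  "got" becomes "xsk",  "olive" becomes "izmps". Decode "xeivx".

The output letters match the input read backwards, each shifted +4: sly reversed is yls. Read the word backwards and shift each letter +4.
Reversing it on xeivx: shift back: x−4=t, e−4=a, i−4=e, v−4=r, x−4=t → taert; then reverse → treat.

treat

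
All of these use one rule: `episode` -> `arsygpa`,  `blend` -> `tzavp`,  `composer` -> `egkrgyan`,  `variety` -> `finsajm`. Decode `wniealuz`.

graceful

e(4)→a(0) and p(15)→r(17) fit y≡11x+8 (mod 26); the inverse of 11 mod 26 is 19. Each letter's alphabet position (a=0..z=25) is mapped through 11·x+8 mod 26 — an affine cipher.
Undoing it on wniealuz: w(22)→19·(22−8)≡6=g; n(13)→19·(13−8)≡17=r; i(8)→19·(8−8)≡0=a; e(4)→19·(4−8)≡2=c; a(0)→19·(0−8)≡4=e; l(11)→19·(11−8)≡5=f; u(20)→19·(20−8)≡20=u; z(25)→19·(25−8)≡11=l (all mod 26).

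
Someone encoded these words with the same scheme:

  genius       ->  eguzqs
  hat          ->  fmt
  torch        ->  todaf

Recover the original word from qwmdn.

brake

The word is reversed, then every letter is shifted forward by 12.
Undoing it on qwmdn: shift back: q−12=e, w−12=k, m−12=a, d−12=r, n−12=b → ekarb; then reverse → brake.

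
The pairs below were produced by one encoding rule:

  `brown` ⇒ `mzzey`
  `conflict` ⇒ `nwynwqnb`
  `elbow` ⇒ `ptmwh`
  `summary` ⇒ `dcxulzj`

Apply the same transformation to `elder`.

Shifts by position in brown: pos 0: b→m (+11), pos 1: r→z (+8), pos 2: o→z (+11), pos 3: w→e (+8) — repeating every 2. It's a Vigenère-style cipher with numeric key [11,8]: position i shifts by key[i mod 2].
On elder: e+11=p, l+8=t, d+11=o, e+8=m, r+11=c.

ptomc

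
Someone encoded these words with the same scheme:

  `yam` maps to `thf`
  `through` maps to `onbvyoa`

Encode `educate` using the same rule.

lahjbkl

The output letters match the input read backwards, each shifted +7: yam reversed is may. Two steps: reverse the string, then apply a Caesar shift of +7.
For educate: reverse → etacude; then shift: e+7=l, t+7=a, a+7=h, c+7=j, u+7=b, d+7=k, e+7=l.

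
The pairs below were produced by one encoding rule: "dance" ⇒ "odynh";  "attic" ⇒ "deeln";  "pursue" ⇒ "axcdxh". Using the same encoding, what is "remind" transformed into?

chxlyo

The shift depends on letter class: consonant d→o is +11, but vowel a→d is +3. Two shifts are in play — +3 for a/e/i/o/u, +11 for every other letter.
On remind: r(cons)+11=c, e(vowel)+3=h, m(cons)+11=x, i(vowel)+3=l, n(cons)+11=y, d(cons)+11=o.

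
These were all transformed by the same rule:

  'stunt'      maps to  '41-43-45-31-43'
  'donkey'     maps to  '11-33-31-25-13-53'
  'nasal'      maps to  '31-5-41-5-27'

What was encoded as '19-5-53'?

hay

The formula is n = 2×(alphabet index, a=1) + 3.
Decoding 19-5-53: 19→(19−3)÷2=8=h, 5→(5−3)÷2=1=a, 53→(53−3)÷2=25=y.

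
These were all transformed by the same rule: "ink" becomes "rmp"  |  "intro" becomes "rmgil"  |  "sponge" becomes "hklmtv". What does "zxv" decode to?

Each pair mirrors across the alphabet (i↔r, n↔m, k↔p): positions sum to 25. Each letter is replaced by its mirror in the alphabet: a↔z, b↔y, c↔x, and so on (the Atbash cipher).
Undoing it on zxv: z↔a, x↔c, v↔e.

ace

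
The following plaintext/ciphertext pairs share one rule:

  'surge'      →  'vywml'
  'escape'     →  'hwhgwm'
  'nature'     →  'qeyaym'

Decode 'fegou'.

cabin

Each letter shifts forward by (position + 3), i.e. 3, 4, 5, … — the shift grows by one for each successive letter.
Decoding fegou: f−3=c, e−4=a, g−5=b, o−6=i, u−7=n.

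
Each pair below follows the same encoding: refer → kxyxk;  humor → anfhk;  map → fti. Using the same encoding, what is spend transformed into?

Every letter moves 19 places later in the alphabet, wrapping around z→a.
Applying it to spend: s+19=l, p+19=i, e+19=x, n+19=g, d+19=w.

lixgw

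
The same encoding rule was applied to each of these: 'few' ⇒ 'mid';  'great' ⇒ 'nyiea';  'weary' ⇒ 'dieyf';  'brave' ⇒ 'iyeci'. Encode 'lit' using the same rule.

sma

The shift depends on letter class: consonant f→m is +7, but vowel e→i is +4. Vowels shift forward by 4 and consonants shift forward by 7.
For lit: l(cons)+7=s, i(vowel)+4=m, t(cons)+7=a.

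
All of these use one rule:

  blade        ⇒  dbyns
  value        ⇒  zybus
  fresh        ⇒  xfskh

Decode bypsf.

later

b(1)→d(3) and l(11)→b(1) fit y≡5x+24 (mod 26); the inverse of 5 mod 26 is 21. Treating letters as 0–25, the rule is x ↦ 5x + 24 (mod 26).
Undoing it on bypsf: b(1)→21·(1−24)≡11=l; y(24)→21·(24−24)≡0=a; p(15)→21·(15−24)≡19=t; s(18)→21·(18−24)≡4=e; f(5)→21·(5−24)≡17=r (all mod 26).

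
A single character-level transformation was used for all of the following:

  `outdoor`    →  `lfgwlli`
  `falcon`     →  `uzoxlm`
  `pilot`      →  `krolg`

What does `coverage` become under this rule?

Each pair mirrors across the alphabet (o↔l, u↔f, t↔g): positions sum to 25. Each letter is replaced by its mirror in the alphabet: a↔z, b↔y, c↔x, and so on (the Atbash cipher).
For coverage: c↔x, o↔l, v↔e, e↔v, r↔i, a↔z, g↔t, e↔v.

xleviztv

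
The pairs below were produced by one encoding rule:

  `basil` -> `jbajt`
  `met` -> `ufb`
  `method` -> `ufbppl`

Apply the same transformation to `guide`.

The shift depends on letter class: consonant b→j is +8, but vowel a→b is +1. Vowels shift forward by 1 and consonants shift forward by 8.
On guide: g(cons)+8=o, u(vowel)+1=v, i(vowel)+1=j, d(cons)+8=l, e(vowel)+1=f.

ovjlf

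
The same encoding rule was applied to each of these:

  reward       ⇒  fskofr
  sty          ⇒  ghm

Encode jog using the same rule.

xcu

Compare letters: r→f is +14, e→s is +14, w→k is +14 — a constant shift. Every letter moves 14 places later in the alphabet, wrapping around z→a.
On jog: j+14=x, o+14=c, g+14=u.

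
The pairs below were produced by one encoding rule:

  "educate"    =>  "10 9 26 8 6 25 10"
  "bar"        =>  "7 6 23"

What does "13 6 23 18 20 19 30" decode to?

harmony

e is letter #5 and maps to 10: an offset of 5. Letters become their 1-based position plus 5 (so a→6, b→7, …).
Decoding 13 6 23 18 20 19 30: 13→(13−5)÷1=8=h, 6→(6−5)÷1=1=a, 23→(23−5)÷1=18=r, 18→(18−5)÷1=13=m, 20→(20−5)÷1=15=o, 19→(19−5)÷1=14=n, 30→(30−5)÷1=25=y.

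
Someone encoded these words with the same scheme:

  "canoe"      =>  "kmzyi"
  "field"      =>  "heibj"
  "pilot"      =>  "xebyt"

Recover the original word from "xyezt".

point

c(2)→k(10) and a(0)→m(12) fit y≡25x+12 (mod 26); the inverse of 25 mod 26 is 25. Treating letters as 0–25, the rule is x ↦ 25x + 12 (mod 26).
Undoing it on xyezt: x(23)→25·(23−12)≡15=p; y(24)→25·(24−12)≡14=o; e(4)→25·(4−12)≡8=i; z(25)→25·(25−12)≡13=n; t(19)→25·(19−12)≡19=t (all mod 26).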